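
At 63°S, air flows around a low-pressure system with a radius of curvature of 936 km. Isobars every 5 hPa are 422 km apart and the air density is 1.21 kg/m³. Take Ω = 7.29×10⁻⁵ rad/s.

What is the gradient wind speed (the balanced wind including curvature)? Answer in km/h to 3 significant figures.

Coriolis parameter at 63°S:
f = 2Ω sin φ = 2 × 7.29×10⁻⁵ × sin 63° = 1.30×10⁻⁴ s⁻¹
Pressure gradient: |∂P/∂n| = 500 Pa / 422000 m = 1.18×10⁻³ Pa/m
Geostrophic speed: V_g = |∂P/∂n|/(fρ) = 1.18×10⁻³/(1.30×10⁻⁴ × 1.21) = 7.54 m/s
Around a low, centrifugal force acts outward with Coriolis, so pressure-gradient force balances both:
(1/ρ)|∂P/∂n| = fV + V²/R  →  V² + fR·V − fR·V_g = 0
With fR = 1.30×10⁻⁴ × 936×10³ m = 122 m/s:
V = [−fR + √((fR)² + 4 fR V_g)]/2 = [−122 + √(122² + 4×122×7.54)]/2 = 7.12 m/s
Subgeostrophic (V < V_g = 7.54 m/s), as expected around a low.
Converting: 7.12 m/s × 3.6 = 25.6 km/h

25.6 km/h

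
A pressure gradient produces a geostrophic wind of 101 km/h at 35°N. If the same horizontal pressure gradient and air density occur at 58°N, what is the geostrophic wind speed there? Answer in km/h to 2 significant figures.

68 km/h

With the same pressure gradient and density, V_g ∝ 1/f ∝ 1/sin φ.
V₂ = V₁ · sin φ₁ / sin φ₂ = 101 × sin 35° / sin 58°
V₂ = 101 × 0.5736/0.8480 = 68 km/h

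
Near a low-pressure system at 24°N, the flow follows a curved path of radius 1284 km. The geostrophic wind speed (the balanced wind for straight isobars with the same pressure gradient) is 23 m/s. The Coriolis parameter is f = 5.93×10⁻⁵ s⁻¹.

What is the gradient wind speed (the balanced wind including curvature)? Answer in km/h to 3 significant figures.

Around a low, centrifugal force acts outward with Coriolis, so pressure-gradient force balances both:
(1/ρ)|∂P/∂n| = fV + V²/R  →  V² + fR·V − fR·V_g = 0
With fR = 5.93×10⁻⁵ × 1284×10³ m = 76.1 m/s:
V = [−fR + √((fR)² + 4 fR V_g)]/2 = [−76.1 + √(76.1² + 4×76.1×23)]/2 = 18.5 m/s
Subgeostrophic (V < V_g = 23 m/s), as expected around a low.
Converting: 18.5 m/s × 3.6 = 66.6 km/h

66.6 km/h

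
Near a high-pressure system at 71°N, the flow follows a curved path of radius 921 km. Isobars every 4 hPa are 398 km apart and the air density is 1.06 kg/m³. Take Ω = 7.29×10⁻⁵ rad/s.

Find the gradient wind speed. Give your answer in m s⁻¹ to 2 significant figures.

7.3 m s⁻¹

Coriolis parameter at 71°N:
f = 2Ω sin φ = 2 × 7.29×10⁻⁵ × sin 71° = 1.38×10⁻⁴ s⁻¹
Pressure gradient: |∂P/∂n| = 400 Pa / 398000 m = 1.01×10⁻³ Pa/m
Geostrophic speed: V_g = |∂P/∂n|/(fρ) = 1.01×10⁻³/(1.38×10⁻⁴ × 1.06) = 6.88 m/s
Around a high, pressure-gradient force acts outward with centrifugal, so Coriolis balances both:
fV = (1/ρ)|∂P/∂n| + V²/R  →  V² − fR·V + fR·V_g = 0
With fR = 1.38×10⁻⁴ × 921×10³ m = 127 m/s:
V = [fR − √((fR)² − 4 fR V_g)]/2 = [127 − √(127² − 4×127×6.88)]/2 = 7.3 m/s
Supergeostrophic (V > V_g = 6.88 m/s), as expected around a high.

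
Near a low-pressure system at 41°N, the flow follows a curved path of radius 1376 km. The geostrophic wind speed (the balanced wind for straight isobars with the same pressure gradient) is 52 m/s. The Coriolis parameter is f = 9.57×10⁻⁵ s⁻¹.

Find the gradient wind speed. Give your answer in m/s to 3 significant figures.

Around a low, centrifugal force acts outward with Coriolis, so pressure-gradient force balances both:
(1/ρ)|∂P/∂n| = fV + V²/R  →  V² + fR·V − fR·V_g = 0
With fR = 9.57×10⁻⁵ × 1376×10³ m = 132 m/s:
V = [−fR + √((fR)² + 4 fR V_g)]/2 = [−132 + √(132² + 4×132×52)]/2 = 39.9 m/s
Subgeostrophic (V < V_g = 52 m/s), as expected around a low.

39.9 m/s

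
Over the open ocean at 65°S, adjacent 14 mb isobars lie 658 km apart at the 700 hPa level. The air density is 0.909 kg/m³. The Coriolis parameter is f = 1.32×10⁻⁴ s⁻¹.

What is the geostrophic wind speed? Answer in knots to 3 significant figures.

Pressure gradient: |∂P/∂n| = 1400 Pa / 658000 m = 2.13×10⁻³ Pa/m
Geostrophic balance (pressure-gradient force = Coriolis force):
V_g = (1/(fρ)) |∂P/∂n| = 2.13×10⁻³ / (1.32×10⁻⁴ × 0.909) = 17.7 m/s
Converting: 17.7 m/s × 1.944 = 34.5 knots

34.5 knots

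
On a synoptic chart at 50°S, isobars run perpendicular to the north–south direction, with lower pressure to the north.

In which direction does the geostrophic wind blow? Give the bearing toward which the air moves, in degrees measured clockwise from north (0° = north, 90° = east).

The pressure-gradient force points toward the north (bearing 000°).
Geostrophic balance: in the Southern Hemisphere the Coriolis force deflects motion to the left, so the geostrophic wind blows 90° to the left of the pressure-gradient force (low pressure on the right).
Rotating 000° by 90° counterclockwise gives 270° — the wind blows toward the west.

270°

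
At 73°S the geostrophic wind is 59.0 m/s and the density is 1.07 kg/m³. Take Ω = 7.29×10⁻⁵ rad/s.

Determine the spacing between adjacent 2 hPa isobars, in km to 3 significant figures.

22.7 km

Coriolis parameter at 73°S:
f = 2Ω sin φ = 2 × 7.29×10⁻⁵ × sin 73° = 1.39×10⁻⁴ s⁻¹
Geostrophic balance rearranged: |∂P/∂n| = f ρ V_g
|∂P/∂n| = 1.39×10⁻⁴ × 1.07 × 59.0 = 8.80×10⁻³ Pa/m
Isobar spacing: Δn = ΔP/|∂P/∂n| = 200 Pa / 8.80×10⁻³ Pa/m = 22722 m ≈ 22.7 km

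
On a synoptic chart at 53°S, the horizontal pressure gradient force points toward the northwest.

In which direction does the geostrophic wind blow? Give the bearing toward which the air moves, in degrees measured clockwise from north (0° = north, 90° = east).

225°

The pressure-gradient force points toward the northwest (bearing 315°).
Geostrophic balance: in the Southern Hemisphere the Coriolis force deflects motion to the left, so the geostrophic wind blows 90° to the left of the pressure-gradient force (low pressure on the right).
Rotating 315° by 90° counterclockwise gives 225° — the wind blows toward the southwest.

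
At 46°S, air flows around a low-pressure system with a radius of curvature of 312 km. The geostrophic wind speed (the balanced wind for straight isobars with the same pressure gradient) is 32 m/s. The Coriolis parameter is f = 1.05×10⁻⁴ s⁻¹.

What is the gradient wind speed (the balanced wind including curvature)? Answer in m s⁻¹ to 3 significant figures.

19.9 m s⁻¹

Around a low, centrifugal force acts outward with Coriolis, so pressure-gradient force balances both:
(1/ρ)|∂P/∂n| = fV + V²/R  →  V² + fR·V − fR·V_g = 0
With fR = 1.05×10⁻⁴ × 312×10³ m = 32.8 m/s:
V = [−fR + √((fR)² + 4 fR V_g)]/2 = [−32.8 + √(32.8² + 4×32.8×32)]/2 = 19.9 m/s
Subgeostrophic (V < V_g = 32 m/s), as expected around a low.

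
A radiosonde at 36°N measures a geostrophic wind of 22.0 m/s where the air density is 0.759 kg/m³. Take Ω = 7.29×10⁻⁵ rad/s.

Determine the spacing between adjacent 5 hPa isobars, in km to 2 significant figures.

350 km

Coriolis parameter at 36°N:
f = 2Ω sin φ = 2 × 7.29×10⁻⁵ × sin 36° = 8.57×10⁻⁵ s⁻¹
Geostrophic balance rearranged: |∂P/∂n| = f ρ V_g
|∂P/∂n| = 8.57×10⁻⁵ × 0.759 × 22.0 = 1.43×10⁻³ Pa/m
Isobar spacing: Δn = ΔP/|∂P/∂n| = 500 Pa / 1.43×10⁻³ Pa/m = 349405 m ≈ 350 km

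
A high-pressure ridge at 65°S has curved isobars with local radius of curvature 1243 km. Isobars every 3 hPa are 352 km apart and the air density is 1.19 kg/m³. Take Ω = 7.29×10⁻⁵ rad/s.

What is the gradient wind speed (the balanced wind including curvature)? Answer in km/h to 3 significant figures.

20.2 km/h

Coriolis parameter at 65°S:
f = 2Ω sin φ = 2 × 7.29×10⁻⁵ × sin 65° = 1.32×10⁻⁴ s⁻¹
Pressure gradient: |∂P/∂n| = 300 Pa / 352000 m = 8.52×10⁻⁴ Pa/m
Geostrophic speed: V_g = |∂P/∂n|/(fρ) = 8.52×10⁻⁴/(1.32×10⁻⁴ × 1.19) = 5.42 m/s
Around a high, pressure-gradient force acts outward with centrifugal, so Coriolis balances both:
fV = (1/ρ)|∂P/∂n| + V²/R  →  V² − fR·V + fR·V_g = 0
With fR = 1.32×10⁻⁴ × 1243×10³ m = 164 m/s:
V = [fR − √((fR)² − 4 fR V_g)]/2 = [164 − √(164² − 4×164×5.42)]/2 = 5.61 m/s
Supergeostrophic (V > V_g = 5.42 m/s), as expected around a high.
Converting: 5.61 m/s × 3.6 = 20.2 km/h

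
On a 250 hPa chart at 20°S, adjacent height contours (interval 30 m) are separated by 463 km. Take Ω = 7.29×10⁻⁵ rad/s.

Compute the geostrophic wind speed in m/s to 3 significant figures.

Coriolis parameter at 20°S:
f = 2Ω sin φ = 2 × 7.29×10⁻⁵ × sin 20° = 4.99×10⁻⁵ s⁻¹
Height gradient: |∂Z/∂n| = 30 m / 463000 m = 6.48×10⁻⁵
On a pressure surface, geostrophic balance gives V_g = (g/f)|∂Z/∂n|:
V_g = 9.81 × 6.48×10⁻⁵ / 4.99×10⁻⁵ = 12.7 m/s

12.7 m/s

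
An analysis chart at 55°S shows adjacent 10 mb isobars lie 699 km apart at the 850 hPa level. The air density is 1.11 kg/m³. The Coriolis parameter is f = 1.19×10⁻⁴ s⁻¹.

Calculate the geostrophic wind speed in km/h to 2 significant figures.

Pressure gradient: |∂P/∂n| = 1000 Pa / 699000 m = 1.43×10⁻³ Pa/m
Geostrophic balance (pressure-gradient force = Coriolis force):
V_g = (1/(fρ)) |∂P/∂n| = 1.43×10⁻³ / (1.19×10⁻⁴ × 1.11) = 10.8 m/s
Converting: 10.8 m/s × 3.6 = 39 km/h

39 km/h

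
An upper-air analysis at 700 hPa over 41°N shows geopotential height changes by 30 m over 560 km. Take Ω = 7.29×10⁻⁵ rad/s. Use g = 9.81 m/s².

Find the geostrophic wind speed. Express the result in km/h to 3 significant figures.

19.8 km/h

Coriolis parameter at 41°N:
f = 2Ω sin φ = 2 × 7.29×10⁻⁵ × sin 41° = 9.57×10⁻⁵ s⁻¹
Height gradient: |∂Z/∂n| = 30 m / 560000 m = 5.36×10⁻⁵
On a pressure surface, geostrophic balance gives V_g = (g/f)|∂Z/∂n|:
V_g = 9.81 × 5.36×10⁻⁵ / 9.57×10⁻⁵ = 5.49 m/s
Converting: 5.49 m/s × 3.6 = 19.8 km/h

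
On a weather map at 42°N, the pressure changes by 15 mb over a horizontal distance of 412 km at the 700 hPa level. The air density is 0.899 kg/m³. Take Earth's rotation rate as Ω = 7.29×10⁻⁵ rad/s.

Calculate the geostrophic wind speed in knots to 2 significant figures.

81 knots

Coriolis parameter at 42°N:
f = 2Ω sin φ = 2 × 7.29×10⁻⁵ × sin 42° = 9.76×10⁻⁵ s⁻¹
Pressure gradient: |∂P/∂n| = 1500 Pa / 412000 m = 3.64×10⁻³ Pa/m
Geostrophic balance (pressure-gradient force = Coriolis force):
V_g = (1/(fρ)) |∂P/∂n| = 3.64×10⁻³ / (9.76×10⁻⁵ × 0.899) = 41.5 m/s
Converting: 41.5 m/s × 1.944 = 81 knots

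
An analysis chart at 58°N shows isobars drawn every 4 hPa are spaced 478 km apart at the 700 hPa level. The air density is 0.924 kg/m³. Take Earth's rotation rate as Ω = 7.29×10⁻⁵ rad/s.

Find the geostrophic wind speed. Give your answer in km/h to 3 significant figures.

26.4 km/h

Coriolis parameter at 58°N:
f = 2Ω sin φ = 2 × 7.29×10⁻⁵ × sin 58° = 1.24×10⁻⁴ s⁻¹
Pressure gradient: |∂P/∂n| = 400 Pa / 478000 m = 8.37×10⁻⁴ Pa/m
Geostrophic balance (pressure-gradient force = Coriolis force):
V_g = (1/(fρ)) |∂P/∂n| = 8.37×10⁻⁴ / (1.24×10⁻⁴ × 0.924) = 7.32 m/s
Converting: 7.32 m/s × 3.6 = 26.4 km/h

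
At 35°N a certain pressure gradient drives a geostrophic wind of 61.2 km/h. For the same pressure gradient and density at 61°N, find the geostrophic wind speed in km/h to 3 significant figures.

With the same pressure gradient and density, V_g ∝ 1/f ∝ 1/sin φ.
V₂ = V₁ · sin φ₁ / sin φ₂ = 61.2 × sin 35° / sin 61°
V₂ = 61.2 × 0.5736/0.8746 = 40.1 km/h

40.1 km/h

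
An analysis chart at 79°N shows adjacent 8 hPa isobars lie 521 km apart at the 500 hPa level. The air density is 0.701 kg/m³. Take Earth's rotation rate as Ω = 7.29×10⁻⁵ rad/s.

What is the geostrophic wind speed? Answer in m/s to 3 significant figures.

Coriolis parameter at 79°N:
f = 2Ω sin φ = 2 × 7.29×10⁻⁵ × sin 79° = 1.43×10⁻⁴ s⁻¹
Pressure gradient: |∂P/∂n| = 800 Pa / 521000 m = 1.54×10⁻³ Pa/m
Geostrophic balance (pressure-gradient force = Coriolis force):
V_g = (1/(fρ)) |∂P/∂n| = 1.54×10⁻³ / (1.43×10⁻⁴ × 0.701) = 15.3 m/s

15.3 m/s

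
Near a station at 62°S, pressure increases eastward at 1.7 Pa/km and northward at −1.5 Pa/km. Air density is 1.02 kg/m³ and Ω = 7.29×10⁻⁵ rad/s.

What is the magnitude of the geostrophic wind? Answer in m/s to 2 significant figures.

17 m/s

Coriolis parameter at 62°S:
f = 2Ω sin φ = 2 × 7.29×10⁻⁵ × sin 62° = 1.29×10⁻⁴ s⁻¹
In the Southern Hemisphere f is negative: f = −1.29×10⁻⁴ s⁻¹.
Component geostrophic relations (x east, y north):
u_g = −(1/(fρ)) ∂P/∂y,  v_g = (1/(fρ)) ∂P/∂x
u_g = −(−1.5×10⁻³)/(−1.29×10⁻⁴ × 1.02) = −11.4 m/s;  v_g = (1.7×10⁻³)/(−1.29×10⁻⁴ × 1.02) = −12.9 m/s
|V_g| = √(u_g² + v_g²) = 17.3 m/s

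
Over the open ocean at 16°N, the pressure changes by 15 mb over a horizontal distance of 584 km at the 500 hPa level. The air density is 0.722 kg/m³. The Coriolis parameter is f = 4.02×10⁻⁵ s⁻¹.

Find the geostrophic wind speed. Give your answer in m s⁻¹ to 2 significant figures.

Pressure gradient: |∂P/∂n| = 1500 Pa / 584000 m = 2.57×10⁻³ Pa/m
Geostrophic balance (pressure-gradient force = Coriolis force):
V_g = (1/(fρ)) |∂P/∂n| = 2.57×10⁻³ / (4.02×10⁻⁵ × 0.722) = 88.5 m/s

88 m s⁻¹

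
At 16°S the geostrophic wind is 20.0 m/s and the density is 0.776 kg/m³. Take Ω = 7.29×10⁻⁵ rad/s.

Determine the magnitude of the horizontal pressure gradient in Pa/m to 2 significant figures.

Coriolis parameter at 16°S:
f = 2Ω sin φ = 2 × 7.29×10⁻⁵ × sin 16° = 4.02×10⁻⁵ s⁻¹
Geostrophic balance rearranged: |∂P/∂n| = f ρ V_g
|∂P/∂n| = 4.02×10⁻⁵ × 0.776 × 20.0 = 6.24×10⁻⁴ Pa/m

6.2×10⁻⁴ Pa/m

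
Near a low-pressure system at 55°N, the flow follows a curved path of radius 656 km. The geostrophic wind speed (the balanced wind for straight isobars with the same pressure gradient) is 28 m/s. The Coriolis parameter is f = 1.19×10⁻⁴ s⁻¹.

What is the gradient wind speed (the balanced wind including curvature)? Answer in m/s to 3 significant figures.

21.9 m/s

Around a low, centrifugal force acts outward with Coriolis, so pressure-gradient force balances both:
(1/ρ)|∂P/∂n| = fV + V²/R  →  V² + fR·V − fR·V_g = 0
With fR = 1.19×10⁻⁴ × 656×10³ m = 78.1 m/s:
V = [−fR + √((fR)² + 4 fR V_g)]/2 = [−78.1 + √(78.1² + 4×78.1×28)]/2 = 21.9 m/s
Subgeostrophic (V < V_g = 28 m/s), as expected around a low.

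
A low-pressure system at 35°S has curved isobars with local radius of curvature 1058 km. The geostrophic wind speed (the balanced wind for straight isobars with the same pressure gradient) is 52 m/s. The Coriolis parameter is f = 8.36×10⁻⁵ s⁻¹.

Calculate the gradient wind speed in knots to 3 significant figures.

Around a low, centrifugal force acts outward with Coriolis, so pressure-gradient force balances both:
(1/ρ)|∂P/∂n| = fV + V²/R  →  V² + fR·V − fR·V_g = 0
With fR = 8.36×10⁻⁵ × 1058×10³ m = 88.4 m/s:
V = [−fR + √((fR)² + 4 fR V_g)]/2 = [−88.4 + √(88.4² + 4×88.4×52)]/2 = 36.7 m/s
Subgeostrophic (V < V_g = 52 m/s), as expected around a low.
Converting: 36.7 m/s × 1.944 = 71.4 knots

71.4 knots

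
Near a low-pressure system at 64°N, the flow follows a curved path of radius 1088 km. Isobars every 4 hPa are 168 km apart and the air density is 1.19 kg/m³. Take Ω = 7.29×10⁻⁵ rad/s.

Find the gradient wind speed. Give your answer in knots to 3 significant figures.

27.0 knots

Coriolis parameter at 64°N:
f = 2Ω sin φ = 2 × 7.29×10⁻⁵ × sin 64° = 1.31×10⁻⁴ s⁻¹
Pressure gradient: |∂P/∂n| = 400 Pa / 168000 m = 2.38×10⁻³ Pa/m
Geostrophic speed: V_g = |∂P/∂n|/(fρ) = 2.38×10⁻³/(1.31×10⁻⁴ × 1.19) = 15.3 m/s
Around a low, centrifugal force acts outward with Coriolis, so pressure-gradient force balances both:
(1/ρ)|∂P/∂n| = fV + V²/R  →  V² + fR·V − fR·V_g = 0
With fR = 1.31×10⁻⁴ × 1088×10³ m = 143 m/s:
V = [−fR + √((fR)² + 4 fR V_g)]/2 = [−143 + √(143² + 4×143×15.3)]/2 = 13.9 m/s
Subgeostrophic (V < V_g = 15.3 m/s), as expected around a low.
Converting: 13.9 m/s × 1.944 = 27.0 knots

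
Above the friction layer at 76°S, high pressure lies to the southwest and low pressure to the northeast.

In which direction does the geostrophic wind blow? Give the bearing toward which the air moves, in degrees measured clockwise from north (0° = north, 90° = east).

The pressure-gradient force points toward the northeast (bearing 045°).
Geostrophic balance: in the Southern Hemisphere the Coriolis force deflects motion to the left, so the geostrophic wind blows 90° to the left of the pressure-gradient force (low pressure on the right).
Rotating 045° by 90° counterclockwise gives 315° — the wind blows toward the northwest.

315°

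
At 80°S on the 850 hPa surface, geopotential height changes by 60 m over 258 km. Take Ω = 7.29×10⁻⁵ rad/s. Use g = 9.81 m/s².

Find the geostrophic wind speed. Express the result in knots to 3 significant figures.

30.9 knots

Coriolis parameter at 80°S:
f = 2Ω sin φ = 2 × 7.29×10⁻⁵ × sin 80° = 1.44×10⁻⁴ s⁻¹
Height gradient: |∂Z/∂n| = 60 m / 258000 m = 2.33×10⁻⁴
On a pressure surface, geostrophic balance gives V_g = (g/f)|∂Z/∂n|:
V_g = 9.81 × 2.33×10⁻⁴ / 1.44×10⁻⁴ = 15.9 m/s
Converting: 15.9 m/s × 1.944 = 30.9 knots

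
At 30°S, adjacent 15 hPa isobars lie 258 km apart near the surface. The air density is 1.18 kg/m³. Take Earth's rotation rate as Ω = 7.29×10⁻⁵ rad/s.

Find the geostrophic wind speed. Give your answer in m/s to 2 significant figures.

Coriolis parameter at 30°S:
f = 2Ω sin φ = 2 × 7.29×10⁻⁵ × sin 30° = 7.29×10⁻⁵ s⁻¹
Pressure gradient: |∂P/∂n| = 1500 Pa / 258000 m = 5.81×10⁻³ Pa/m
Geostrophic balance (pressure-gradient force = Coriolis force):
V_g = (1/(fρ)) |∂P/∂n| = 5.81×10⁻³ / (7.29×10⁻⁵ × 1.18) = 67.6 m/s

68 m/s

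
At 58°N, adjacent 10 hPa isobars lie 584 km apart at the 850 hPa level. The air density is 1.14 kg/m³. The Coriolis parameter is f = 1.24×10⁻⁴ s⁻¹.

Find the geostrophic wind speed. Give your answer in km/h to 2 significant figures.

44 km/h

Pressure gradient: |∂P/∂n| = 1000 Pa / 584000 m = 1.71×10⁻³ Pa/m
Geostrophic balance (pressure-gradient force = Coriolis force):
V_g = (1/(fρ)) |∂P/∂n| = 1.71×10⁻³ / (1.24×10⁻⁴ × 1.14) = 12.1 m/s
Converting: 12.1 m/s × 3.6 = 44 km/h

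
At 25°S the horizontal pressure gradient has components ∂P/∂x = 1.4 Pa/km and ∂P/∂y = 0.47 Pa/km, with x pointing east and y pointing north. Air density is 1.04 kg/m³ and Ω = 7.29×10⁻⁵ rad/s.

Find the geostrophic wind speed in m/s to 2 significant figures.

Coriolis parameter at 25°S:
f = 2Ω sin φ = 2 × 7.29×10⁻⁵ × sin 25° = 6.16×10⁻⁵ s⁻¹
In the Southern Hemisphere f is negative: f = −6.16×10⁻⁵ s⁻¹.
Component geostrophic relations (x east, y north):
u_g = −(1/(fρ)) ∂P/∂y,  v_g = (1/(fρ)) ∂P/∂x
u_g = −(0.47×10⁻³)/(−6.16×10⁻⁵ × 1.04) = 7.33 m/s;  v_g = (1.4×10⁻³)/(−6.16×10⁻⁵ × 1.04) = −21.8 m/s
|V_g| = √(u_g² + v_g²) = 23.0 m/s

23 m/s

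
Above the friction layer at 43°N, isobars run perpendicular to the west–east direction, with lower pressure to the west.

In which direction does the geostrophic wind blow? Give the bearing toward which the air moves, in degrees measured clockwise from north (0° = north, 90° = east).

The pressure-gradient force points toward the west (bearing 270°).
Geostrophic balance: in the Northern Hemisphere the Coriolis force deflects motion to the right, so the geostrophic wind blows 90° to the right of the pressure-gradient force (low pressure on the left).
Rotating 270° by 90° clockwise gives 000° — the wind blows toward the north.

000°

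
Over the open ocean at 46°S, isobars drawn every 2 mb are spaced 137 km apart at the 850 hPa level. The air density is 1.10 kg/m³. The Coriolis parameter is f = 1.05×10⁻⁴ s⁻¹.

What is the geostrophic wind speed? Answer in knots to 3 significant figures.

Pressure gradient: |∂P/∂n| = 200 Pa / 137000 m = 1.46×10⁻³ Pa/m
Geostrophic balance (pressure-gradient force = Coriolis force):
V_g = (1/(fρ)) |∂P/∂n| = 1.46×10⁻³ / (1.05×10⁻⁴ × 1.10) = 12.6 m/s
Converting: 12.6 m/s × 1.944 = 24.6 knots

24.6 knots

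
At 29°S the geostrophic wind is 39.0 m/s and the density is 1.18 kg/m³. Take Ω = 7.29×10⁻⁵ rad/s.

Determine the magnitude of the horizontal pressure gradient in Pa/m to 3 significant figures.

Coriolis parameter at 29°S:
f = 2Ω sin φ = 2 × 7.29×10⁻⁵ × sin 29° = 7.07×10⁻⁵ s⁻¹
Geostrophic balance rearranged: |∂P/∂n| = f ρ V_g
|∂P/∂n| = 7.07×10⁻⁵ × 1.18 × 39.0 = 3.25×10⁻³ Pa/m

3.25×10⁻³ Pa/m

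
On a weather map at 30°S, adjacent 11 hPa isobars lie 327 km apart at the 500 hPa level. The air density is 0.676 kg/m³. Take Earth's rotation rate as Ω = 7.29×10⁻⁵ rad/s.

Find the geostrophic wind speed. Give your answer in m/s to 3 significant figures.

Coriolis parameter at 30°S:
f = 2Ω sin φ = 2 × 7.29×10⁻⁵ × sin 30° = 7.29×10⁻⁵ s⁻¹
Pressure gradient: |∂P/∂n| = 1100 Pa / 327000 m = 3.36×10⁻³ Pa/m
Geostrophic balance (pressure-gradient force = Coriolis force):
V_g = (1/(fρ)) |∂P/∂n| = 3.36×10⁻³ / (7.29×10⁻⁵ × 0.676) = 68.3 m/s

68.3 m/s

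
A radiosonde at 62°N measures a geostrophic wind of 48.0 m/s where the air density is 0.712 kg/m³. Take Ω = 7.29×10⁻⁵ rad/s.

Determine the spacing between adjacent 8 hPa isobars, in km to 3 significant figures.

182 km

Coriolis parameter at 62°N:
f = 2Ω sin φ = 2 × 7.29×10⁻⁵ × sin 62° = 1.29×10⁻⁴ s⁻¹
Geostrophic balance rearranged: |∂P/∂n| = f ρ V_g
|∂P/∂n| = 1.29×10⁻⁴ × 0.712 × 48.0 = 4.40×10⁻³ Pa/m
Isobar spacing: Δn = ΔP/|∂P/∂n| = 800 Pa / 4.40×10⁻³ Pa/m = 181835 m ≈ 182 km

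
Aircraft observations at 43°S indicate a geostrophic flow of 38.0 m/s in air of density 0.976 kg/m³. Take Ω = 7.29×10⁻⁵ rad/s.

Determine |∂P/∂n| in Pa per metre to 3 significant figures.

Coriolis parameter at 43°S:
f = 2Ω sin φ = 2 × 7.29×10⁻⁵ × sin 43° = 9.94×10⁻⁵ s⁻¹
Geostrophic balance rearranged: |∂P/∂n| = f ρ V_g
|∂P/∂n| = 9.94×10⁻⁵ × 0.976 × 38.0 = 3.69×10⁻³ Pa/m

3.69×10⁻³ Pa/m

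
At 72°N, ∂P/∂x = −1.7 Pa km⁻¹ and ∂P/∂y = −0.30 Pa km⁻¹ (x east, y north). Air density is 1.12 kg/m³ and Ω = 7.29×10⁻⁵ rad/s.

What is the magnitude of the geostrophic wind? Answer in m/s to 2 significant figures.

Coriolis parameter at 72°N:
f = 2Ω sin φ = 2 × 7.29×10⁻⁵ × sin 72° = 1.39×10⁻⁴ s⁻¹
Component geostrophic relations (x east, y north):
u_g = −(1/(fρ)) ∂P/∂y,  v_g = (1/(fρ)) ∂P/∂x
u_g = −(−0.30×10⁻³)/(1.39×10⁻⁴ × 1.12) = 1.93 m/s;  v_g = (−1.7×10⁻³)/(1.39×10⁻⁴ × 1.12) = −10.9 m/s
|V_g| = √(u_g² + v_g²) = 11.1 m/s

11 m/s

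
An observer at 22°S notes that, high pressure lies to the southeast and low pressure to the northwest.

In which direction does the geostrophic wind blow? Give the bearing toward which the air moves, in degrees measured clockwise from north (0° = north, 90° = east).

225°

The pressure-gradient force points toward the northwest (bearing 315°).
Geostrophic balance: in the Southern Hemisphere the Coriolis force deflects motion to the left, so the geostrophic wind blows 90° to the left of the pressure-gradient force (low pressure on the right).
Rotating 315° by 90° counterclockwise gives 225° — the wind blows toward the southwest.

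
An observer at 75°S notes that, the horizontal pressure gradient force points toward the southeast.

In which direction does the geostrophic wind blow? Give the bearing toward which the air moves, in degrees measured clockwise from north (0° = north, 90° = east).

The pressure-gradient force points toward the southeast (bearing 135°).
Geostrophic balance: in the Southern Hemisphere the Coriolis force deflects motion to the left, so the geostrophic wind blows 90° to the left of the pressure-gradient force (low pressure on the right).
Rotating 135° by 90° counterclockwise gives 045° — the wind blows toward the northeast.

045°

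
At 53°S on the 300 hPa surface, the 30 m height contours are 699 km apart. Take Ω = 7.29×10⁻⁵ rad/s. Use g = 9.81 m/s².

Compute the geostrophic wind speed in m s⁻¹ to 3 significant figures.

3.62 m s⁻¹

Coriolis parameter at 53°S:
f = 2Ω sin φ = 2 × 7.29×10⁻⁵ × sin 53° = 1.16×10⁻⁴ s⁻¹
Height gradient: |∂Z/∂n| = 30 m / 699000 m = 4.29×10⁻⁵
On a pressure surface, geostrophic balance gives V_g = (g/f)|∂Z/∂n|:
V_g = 9.81 × 4.29×10⁻⁵ / 1.16×10⁻⁴ = 3.62 m/s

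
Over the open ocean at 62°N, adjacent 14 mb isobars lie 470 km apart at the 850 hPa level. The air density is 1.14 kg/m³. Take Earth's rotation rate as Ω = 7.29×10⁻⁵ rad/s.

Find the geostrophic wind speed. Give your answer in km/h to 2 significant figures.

73 km/h

Coriolis parameter at 62°N:
f = 2Ω sin φ = 2 × 7.29×10⁻⁵ × sin 62° = 1.29×10⁻⁴ s⁻¹
Pressure gradient: |∂P/∂n| = 1400 Pa / 470000 m = 2.98×10⁻³ Pa/m
Geostrophic balance (pressure-gradient force = Coriolis force):
V_g = (1/(fρ)) |∂P/∂n| = 2.98×10⁻³ / (1.29×10⁻⁴ × 1.14) = 20.3 m/s
Converting: 20.3 m/s × 3.6 = 73 km/h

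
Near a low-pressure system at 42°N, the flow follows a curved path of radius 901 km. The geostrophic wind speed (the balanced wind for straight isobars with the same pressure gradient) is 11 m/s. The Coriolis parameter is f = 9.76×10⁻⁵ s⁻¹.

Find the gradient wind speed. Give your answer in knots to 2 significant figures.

19 knots

Around a low, centrifugal force acts outward with Coriolis, so pressure-gradient force balances both:
(1/ρ)|∂P/∂n| = fV + V²/R  →  V² + fR·V − fR·V_g = 0
With fR = 9.76×10⁻⁵ × 901×10³ m = 87.9 m/s:
V = [−fR + √((fR)² + 4 fR V_g)]/2 = [−87.9 + √(87.9² + 4×87.9×11)]/2 = 9.89 m/s
Subgeostrophic (V < V_g = 11 m/s), as expected around a low.
Converting: 9.89 m/s × 1.944 = 19 knots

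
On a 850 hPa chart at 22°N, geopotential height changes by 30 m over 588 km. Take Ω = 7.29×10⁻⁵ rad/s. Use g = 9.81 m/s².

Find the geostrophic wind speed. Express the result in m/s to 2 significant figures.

9.2 m/s

Coriolis parameter at 22°N:
f = 2Ω sin φ = 2 × 7.29×10⁻⁵ × sin 22° = 5.46×10⁻⁵ s⁻¹
Height gradient: |∂Z/∂n| = 30 m / 588000 m = 5.10×10⁻⁵
On a pressure surface, geostrophic balance gives V_g = (g/f)|∂Z/∂n|:
V_g = 9.81 × 5.10×10⁻⁵ / 5.46×10⁻⁵ = 9.16 m/s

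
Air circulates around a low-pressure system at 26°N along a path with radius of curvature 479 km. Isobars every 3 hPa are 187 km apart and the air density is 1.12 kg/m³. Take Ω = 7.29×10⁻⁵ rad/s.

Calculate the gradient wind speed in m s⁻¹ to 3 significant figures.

Coriolis parameter at 26°N:
f = 2Ω sin φ = 2 × 7.29×10⁻⁵ × sin 26° = 6.39×10⁻⁵ s⁻¹
Pressure gradient: |∂P/∂n| = 300 Pa / 187000 m = 1.60×10⁻³ Pa/m
Geostrophic speed: V_g = |∂P/∂n|/(fρ) = 1.60×10⁻³/(6.39×10⁻⁵ × 1.12) = 22.4 m/s
Around a low, centrifugal force acts outward with Coriolis, so pressure-gradient force balances both:
(1/ρ)|∂P/∂n| = fV + V²/R  →  V² + fR·V − fR·V_g = 0
With fR = 6.39×10⁻⁵ × 479×10³ m = 30.6 m/s:
V = [−fR + √((fR)² + 4 fR V_g)]/2 = [−30.6 + √(30.6² + 4×30.6×22.4)]/2 = 15 m/s
Subgeostrophic (V < V_g = 22.4 m/s), as expected around a low.

15.0 m s⁻¹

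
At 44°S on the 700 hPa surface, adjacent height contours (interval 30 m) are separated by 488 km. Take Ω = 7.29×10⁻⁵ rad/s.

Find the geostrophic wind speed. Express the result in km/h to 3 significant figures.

Coriolis parameter at 44°S:
f = 2Ω sin φ = 2 × 7.29×10⁻⁵ × sin 44° = 1.01×10⁻⁴ s⁻¹
Height gradient: |∂Z/∂n| = 30 m / 488000 m = 6.15×10⁻⁵
On a pressure surface, geostrophic balance gives V_g = (g/f)|∂Z/∂n|:
V_g = 9.81 × 6.15×10⁻⁵ / 1.01×10⁻⁴ = 5.95 m/s
Converting: 5.95 m/s × 3.6 = 21.4 km/h

21.4 km/h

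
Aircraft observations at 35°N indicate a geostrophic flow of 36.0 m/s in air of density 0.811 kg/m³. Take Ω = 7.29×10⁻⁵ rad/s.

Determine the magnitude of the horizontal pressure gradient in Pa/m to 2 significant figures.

Coriolis parameter at 35°N:
f = 2Ω sin φ = 2 × 7.29×10⁻⁵ × sin 35° = 8.36×10⁻⁵ s⁻¹
Geostrophic balance rearranged: |∂P/∂n| = f ρ V_g
|∂P/∂n| = 8.36×10⁻⁵ × 0.811 × 36.0 = 2.44×10⁻³ Pa/m

2.4×10⁻³ Pa/m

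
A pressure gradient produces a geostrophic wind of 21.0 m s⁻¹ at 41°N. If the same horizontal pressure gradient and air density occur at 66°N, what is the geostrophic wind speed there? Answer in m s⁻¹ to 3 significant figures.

With the same pressure gradient and density, V_g ∝ 1/f ∝ 1/sin φ.
V₂ = V₁ · sin φ₁ / sin φ₂ = 21.0 × sin 41° / sin 66°
V₂ = 21.0 × 0.6561/0.9135 = 15.1 m s⁻¹

15.1 m s⁻¹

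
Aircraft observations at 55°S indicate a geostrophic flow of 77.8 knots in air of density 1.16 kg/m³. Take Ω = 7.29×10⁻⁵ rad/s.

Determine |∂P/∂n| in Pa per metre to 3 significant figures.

Coriolis parameter at 55°S:
f = 2Ω sin φ = 2 × 7.29×10⁻⁵ × sin 55° = 1.19×10⁻⁴ s⁻¹
Wind speed in SI: 77.8 knots = 40.0 m/s
Geostrophic balance rearranged: |∂P/∂n| = f ρ V_g
|∂P/∂n| = 1.19×10⁻⁴ × 1.16 × 40.0 = 5.54×10⁻³ Pa/m

5.54×10⁻³ Pa/m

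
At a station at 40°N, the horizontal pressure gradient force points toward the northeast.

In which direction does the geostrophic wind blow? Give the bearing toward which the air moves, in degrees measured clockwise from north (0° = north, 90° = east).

135°

The pressure-gradient force points toward the northeast (bearing 045°).
Geostrophic balance: in the Northern Hemisphere the Coriolis force deflects motion to the right, so the geostrophic wind blows 90° to the right of the pressure-gradient force (low pressure on the left).
Rotating 045° by 90° clockwise gives 135° — the wind blows toward the southeast.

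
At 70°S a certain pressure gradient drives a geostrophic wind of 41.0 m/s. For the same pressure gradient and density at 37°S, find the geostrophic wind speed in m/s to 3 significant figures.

64.0 m/s

With the same pressure gradient and density, V_g ∝ 1/f ∝ 1/sin φ.
V₂ = V₁ · sin φ₁ / sin φ₂ = 41.0 × sin 70° / sin 37°
V₂ = 41.0 × 0.9397/0.6018 = 64.0 m/s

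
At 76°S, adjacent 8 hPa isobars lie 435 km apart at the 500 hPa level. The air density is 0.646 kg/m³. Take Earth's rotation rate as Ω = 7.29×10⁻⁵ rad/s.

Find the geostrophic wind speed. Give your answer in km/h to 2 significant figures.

72 km/h

Coriolis parameter at 76°S:
f = 2Ω sin φ = 2 × 7.29×10⁻⁵ × sin 76° = 1.41×10⁻⁴ s⁻¹
Pressure gradient: |∂P/∂n| = 800 Pa / 435000 m = 1.84×10⁻³ Pa/m
Geostrophic balance (pressure-gradient force = Coriolis force):
V_g = (1/(fρ)) |∂P/∂n| = 1.84×10⁻³ / (1.41×10⁻⁴ × 0.646) = 20.1 m/s
Converting: 20.1 m/s × 3.6 = 72 km/h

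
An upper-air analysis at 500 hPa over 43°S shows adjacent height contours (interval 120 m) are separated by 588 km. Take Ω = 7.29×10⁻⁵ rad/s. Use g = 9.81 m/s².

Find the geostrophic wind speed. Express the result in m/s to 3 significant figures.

20.1 m/s

Coriolis parameter at 43°S:
f = 2Ω sin φ = 2 × 7.29×10⁻⁵ × sin 43° = 9.94×10⁻⁵ s⁻¹
Height gradient: |∂Z/∂n| = 120 m / 588000 m = 2.04×10⁻⁴
On a pressure surface, geostrophic balance gives V_g = (g/f)|∂Z/∂n|:
V_g = 9.81 × 2.04×10⁻⁴ / 9.94×10⁻⁵ = 20.1 m/s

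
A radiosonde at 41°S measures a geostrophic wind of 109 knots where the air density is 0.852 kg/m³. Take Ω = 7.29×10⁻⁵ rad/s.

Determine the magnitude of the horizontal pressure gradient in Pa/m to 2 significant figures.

4.6×10⁻³ Pa/m

Coriolis parameter at 41°S:
f = 2Ω sin φ = 2 × 7.29×10⁻⁵ × sin 41° = 9.57×10⁻⁵ s⁻¹
Wind speed in SI: 109 knots = 56.1 m/s
Geostrophic balance rearranged: |∂P/∂n| = f ρ V_g
|∂P/∂n| = 9.57×10⁻⁵ × 0.852 × 56.1 = 4.57×10⁻³ Pa/m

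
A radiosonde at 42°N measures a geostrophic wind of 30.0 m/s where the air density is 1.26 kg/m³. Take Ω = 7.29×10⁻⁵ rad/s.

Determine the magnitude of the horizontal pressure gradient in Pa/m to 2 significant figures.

Coriolis parameter at 42°N:
f = 2Ω sin φ = 2 × 7.29×10⁻⁵ × sin 42° = 9.76×10⁻⁵ s⁻¹
Geostrophic balance rearranged: |∂P/∂n| = f ρ V_g
|∂P/∂n| = 9.76×10⁻⁵ × 1.26 × 30.0 = 3.69×10⁻³ Pa/m

3.7×10⁻³ Pa/m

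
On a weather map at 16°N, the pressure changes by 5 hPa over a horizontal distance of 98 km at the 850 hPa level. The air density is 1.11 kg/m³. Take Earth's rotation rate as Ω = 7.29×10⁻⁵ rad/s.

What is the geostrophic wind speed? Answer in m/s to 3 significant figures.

Coriolis parameter at 16°N:
f = 2Ω sin φ = 2 × 7.29×10⁻⁵ × sin 16° = 4.02×10⁻⁵ s⁻¹
Pressure gradient: |∂P/∂n| = 500 Pa / 98000 m = 5.10×10⁻³ Pa/m
Geostrophic balance (pressure-gradient force = Coriolis force):
V_g = (1/(fρ)) |∂P/∂n| = 5.10×10⁻³ / (4.02×10⁻⁵ × 1.11) = 114 m/s

114 m/s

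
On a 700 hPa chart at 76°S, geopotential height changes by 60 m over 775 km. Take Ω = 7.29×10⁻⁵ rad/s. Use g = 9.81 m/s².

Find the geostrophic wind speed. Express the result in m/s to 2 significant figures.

Coriolis parameter at 76°S:
f = 2Ω sin φ = 2 × 7.29×10⁻⁵ × sin 76° = 1.41×10⁻⁴ s⁻¹
Height gradient: |∂Z/∂n| = 60 m / 775000 m = 7.74×10⁻⁵
On a pressure surface, geostrophic balance gives V_g = (g/f)|∂Z/∂n|:
V_g = 9.81 × 7.74×10⁻⁵ / 1.41×10⁻⁴ = 5.37 m/s

5.4 m/s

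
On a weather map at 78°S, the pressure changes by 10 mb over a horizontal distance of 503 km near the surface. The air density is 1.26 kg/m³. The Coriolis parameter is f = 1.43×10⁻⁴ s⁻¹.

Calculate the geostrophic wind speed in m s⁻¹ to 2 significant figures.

11 m s⁻¹

Pressure gradient: |∂P/∂n| = 1000 Pa / 503000 m = 1.99×10⁻³ Pa/m
Geostrophic balance (pressure-gradient force = Coriolis force):
V_g = (1/(fρ)) |∂P/∂n| = 1.99×10⁻³ / (1.43×10⁻⁴ × 1.26) = 11.0 m/s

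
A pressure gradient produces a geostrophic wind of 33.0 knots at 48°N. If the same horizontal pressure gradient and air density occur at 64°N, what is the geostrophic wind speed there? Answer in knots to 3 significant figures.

With the same pressure gradient and density, V_g ∝ 1/f ∝ 1/sin φ.
V₂ = V₁ · sin φ₁ / sin φ₂ = 33.0 × sin 48° / sin 64°
V₂ = 33.0 × 0.7431/0.8988 = 27.3 knots

27.3 knots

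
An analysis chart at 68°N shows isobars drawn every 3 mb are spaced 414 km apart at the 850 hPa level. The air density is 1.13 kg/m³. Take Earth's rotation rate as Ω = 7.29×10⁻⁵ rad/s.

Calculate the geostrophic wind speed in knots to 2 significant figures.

Coriolis parameter at 68°N:
f = 2Ω sin φ = 2 × 7.29×10⁻⁵ × sin 68° = 1.35×10⁻⁴ s⁻¹
Pressure gradient: |∂P/∂n| = 300 Pa / 414000 m = 7.25×10⁻⁴ Pa/m
Geostrophic balance (pressure-gradient force = Coriolis force):
V_g = (1/(fρ)) |∂P/∂n| = 7.25×10⁻⁴ / (1.35×10⁻⁴ × 1.13) = 4.74 m/s
Converting: 4.74 m/s × 1.944 = 9.2 knots

9.2 knots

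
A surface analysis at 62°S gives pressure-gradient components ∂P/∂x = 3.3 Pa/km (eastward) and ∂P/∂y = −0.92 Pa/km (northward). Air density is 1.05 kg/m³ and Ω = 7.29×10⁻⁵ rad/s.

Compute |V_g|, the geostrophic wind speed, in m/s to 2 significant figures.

Coriolis parameter at 62°S:
f = 2Ω sin φ = 2 × 7.29×10⁻⁵ × sin 62° = 1.29×10⁻⁴ s⁻¹
In the Southern Hemisphere f is negative: f = −1.29×10⁻⁴ s⁻¹.
Component geostrophic relations (x east, y north):
u_g = −(1/(fρ)) ∂P/∂y,  v_g = (1/(fρ)) ∂P/∂x
u_g = −(−0.92×10⁻³)/(−1.29×10⁻⁴ × 1.05) = −6.81 m/s;  v_g = (3.3×10⁻³)/(−1.29×10⁻⁴ × 1.05) = −24.4 m/s
|V_g| = √(u_g² + v_g²) = 25.3 m/s

25 m/s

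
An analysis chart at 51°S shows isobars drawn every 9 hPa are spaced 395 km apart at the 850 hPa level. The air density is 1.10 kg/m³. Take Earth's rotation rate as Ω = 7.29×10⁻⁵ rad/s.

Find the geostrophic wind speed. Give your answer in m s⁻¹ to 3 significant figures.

18.3 m s⁻¹

Coriolis parameter at 51°S:
f = 2Ω sin φ = 2 × 7.29×10⁻⁵ × sin 51° = 1.13×10⁻⁴ s⁻¹
Pressure gradient: |∂P/∂n| = 900 Pa / 395000 m = 2.28×10⁻³ Pa/m
Geostrophic balance (pressure-gradient force = Coriolis force):
V_g = (1/(fρ)) |∂P/∂n| = 2.28×10⁻³ / (1.13×10⁻⁴ × 1.10) = 18.3 m/s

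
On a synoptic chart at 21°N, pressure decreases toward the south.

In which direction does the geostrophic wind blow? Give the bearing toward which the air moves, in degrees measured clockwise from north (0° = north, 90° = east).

The pressure-gradient force points toward the south (bearing 180°).
Geostrophic balance: in the Northern Hemisphere the Coriolis force deflects motion to the right, so the geostrophic wind blows 90° to the right of the pressure-gradient force (low pressure on the left).
Rotating 180° by 90° clockwise gives 270° — the wind blows toward the west.

270°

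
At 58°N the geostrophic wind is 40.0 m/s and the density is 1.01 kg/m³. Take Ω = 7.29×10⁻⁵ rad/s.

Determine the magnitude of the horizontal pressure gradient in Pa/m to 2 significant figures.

5.0×10⁻³ Pa/m

Coriolis parameter at 58°N:
f = 2Ω sin φ = 2 × 7.29×10⁻⁵ × sin 58° = 1.24×10⁻⁴ s⁻¹
Geostrophic balance rearranged: |∂P/∂n| = f ρ V_g
|∂P/∂n| = 1.24×10⁻⁴ × 1.01 × 40.0 = 5.00×10⁻³ Pa/m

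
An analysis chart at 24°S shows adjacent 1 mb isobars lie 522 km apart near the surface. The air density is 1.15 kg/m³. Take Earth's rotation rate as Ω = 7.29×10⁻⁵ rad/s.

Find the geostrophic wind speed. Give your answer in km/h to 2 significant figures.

10 km/h

Coriolis parameter at 24°S:
f = 2Ω sin φ = 2 × 7.29×10⁻⁵ × sin 24° = 5.93×10⁻⁵ s⁻¹
Pressure gradient: |∂P/∂n| = 100 Pa / 522000 m = 1.92×10⁻⁴ Pa/m
Geostrophic balance (pressure-gradient force = Coriolis force):
V_g = (1/(fρ)) |∂P/∂n| = 1.92×10⁻⁴ / (5.93×10⁻⁵ × 1.15) = 2.81 m/s
Converting: 2.81 m/s × 3.6 = 10 km/h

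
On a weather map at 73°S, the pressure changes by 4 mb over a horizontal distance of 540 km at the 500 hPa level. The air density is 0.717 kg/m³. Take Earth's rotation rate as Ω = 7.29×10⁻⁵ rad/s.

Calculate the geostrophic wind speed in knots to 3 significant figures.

14.4 knots

Coriolis parameter at 73°S:
f = 2Ω sin φ = 2 × 7.29×10⁻⁵ × sin 73° = 1.39×10⁻⁴ s⁻¹
Pressure gradient: |∂P/∂n| = 400 Pa / 540000 m = 7.41×10⁻⁴ Pa/m
Geostrophic balance (pressure-gradient force = Coriolis force):
V_g = (1/(fρ)) |∂P/∂n| = 7.41×10⁻⁴ / (1.39×10⁻⁴ × 0.717) = 7.41 m/s
Converting: 7.41 m/s × 1.944 = 14.4 knots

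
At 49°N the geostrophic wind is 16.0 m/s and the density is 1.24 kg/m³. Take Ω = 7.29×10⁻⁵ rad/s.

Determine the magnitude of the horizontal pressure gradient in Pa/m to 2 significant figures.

Coriolis parameter at 49°N:
f = 2Ω sin φ = 2 × 7.29×10⁻⁵ × sin 49° = 1.10×10⁻⁴ s⁻¹
Geostrophic balance rearranged: |∂P/∂n| = f ρ V_g
|∂P/∂n| = 1.10×10⁻⁴ × 1.24 × 16.0 = 2.18×10⁻³ Pa/m

2.2×10⁻³ Pa/m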